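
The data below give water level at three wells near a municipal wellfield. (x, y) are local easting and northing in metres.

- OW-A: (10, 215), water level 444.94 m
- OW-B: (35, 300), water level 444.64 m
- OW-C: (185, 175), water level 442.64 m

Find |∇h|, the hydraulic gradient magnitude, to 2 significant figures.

0.013

With h = a·x + b·y + c and OW-A as origin, the differences give:
  25·a + 85·b = -0.30
  175·a + (-40)·b = -2.30
Eliminate b (×(-40) and ×85, subtract): -15875·a = 207.500 → a = ∂h/∂x = -0.01307
Back-substitute: b = ∂h/∂y = +0.0003150.
|∇h| = √(-0.01307² + 0.0003150²) = 0.01307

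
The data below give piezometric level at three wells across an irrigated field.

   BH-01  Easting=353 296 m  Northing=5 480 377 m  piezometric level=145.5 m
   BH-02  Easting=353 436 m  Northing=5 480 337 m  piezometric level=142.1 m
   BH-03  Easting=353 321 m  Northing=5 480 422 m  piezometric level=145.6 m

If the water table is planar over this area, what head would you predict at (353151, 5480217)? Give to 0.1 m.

Taking BH-01 as reference: BH-02−BH-01 = (140, -40, -3.4); BH-03−BH-01 = (25, 45, +0.1).
Solve a·Δx + b·Δy = Δh: det = 140·45 − 25·(-40) = 7300.
∂h/∂x = [(-3.4)·45 − (+0.1)·(-40)] / 7300 = -0.02041
∂h/∂y = [140·(+0.1) − 25·(-3.4)] / 7300 = +0.01356
h(353151, 5480217) = 145.5 + (-0.02041)·(-145) + (+0.01356)·(-160) = 145.5 +2.960 -2.170 = 146.290 m.

146.3 m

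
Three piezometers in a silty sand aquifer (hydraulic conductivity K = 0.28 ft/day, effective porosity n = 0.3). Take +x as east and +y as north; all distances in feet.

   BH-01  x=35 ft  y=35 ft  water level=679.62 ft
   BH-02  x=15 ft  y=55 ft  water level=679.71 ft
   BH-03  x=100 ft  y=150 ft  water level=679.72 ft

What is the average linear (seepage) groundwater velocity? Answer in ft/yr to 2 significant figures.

1.1 ft/yr

Differences from BH-01: to BH-02 (Δx, Δy, Δh) = (-20, 20, +0.09); to BH-03 = (65, 115, +0.10).
Solve a·Δx + b·Δy = Δh: det = (-20)·115 − 65·20 = -3600.
∂h/∂x = [(+0.09)·115 − (+0.10)·20] / -3600 = -0.002319
∂h/∂y = [(-20)·(+0.10) − 65·(+0.09)] / -3600 = +0.002181
|∇h| = √(-0.002319² + 0.002181²) = 0.003183
Seepage velocity v = K·i/n = 0.28 × 0.003183 / 0.3 = 0.002971 ft/day = 1.085 ft/yr.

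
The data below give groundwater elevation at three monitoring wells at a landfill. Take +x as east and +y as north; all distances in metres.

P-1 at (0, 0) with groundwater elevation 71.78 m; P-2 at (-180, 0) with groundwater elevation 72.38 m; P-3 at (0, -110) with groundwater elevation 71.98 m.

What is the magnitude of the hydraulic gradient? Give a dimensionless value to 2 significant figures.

0.0038

∂h/∂x = (72.38 − 71.78) / (-180 − 0) = -0.003333
∂h/∂y = (71.98 − 71.78) / (-110 − 0) = -0.001818
|∇h| = √(-0.003333² + -0.001818²) = 0.003797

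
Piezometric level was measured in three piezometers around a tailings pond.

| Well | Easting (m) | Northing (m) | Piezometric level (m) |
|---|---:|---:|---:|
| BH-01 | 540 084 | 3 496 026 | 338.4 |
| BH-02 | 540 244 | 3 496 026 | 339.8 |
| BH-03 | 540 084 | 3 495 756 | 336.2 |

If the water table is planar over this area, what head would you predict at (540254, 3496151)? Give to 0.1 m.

340.9 m

∂h/∂x = (339.8 − 338.4) / (540244 − 540084) = +0.008750
∂h/∂y = (336.2 − 338.4) / (3495756 − 3496026) = +0.008148
h(540254, 3496151) = 338.4 + (+0.008750)·(170) + (+0.008148)·(125) = 338.4 +1.488 +1.019 = 340.906 m.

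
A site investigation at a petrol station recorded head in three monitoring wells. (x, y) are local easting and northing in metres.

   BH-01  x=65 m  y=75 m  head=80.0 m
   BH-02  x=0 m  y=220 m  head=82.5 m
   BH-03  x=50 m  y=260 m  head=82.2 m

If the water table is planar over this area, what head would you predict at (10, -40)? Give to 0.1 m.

Three-point gradient (reference BH-01): Δ to BH-02 = (-65, 145, +2.5), Δ to BH-03 = (-15, 185, +2.2).
∂h/∂x = -0.01457, ∂h/∂y = +0.01071 (det = -9850).
h(10, -40) = 80.0 + (-0.01457)·(-55) + (+0.01071)·(-115) = 80.0 +0.801 -1.232 = 79.570 m.

79.6 m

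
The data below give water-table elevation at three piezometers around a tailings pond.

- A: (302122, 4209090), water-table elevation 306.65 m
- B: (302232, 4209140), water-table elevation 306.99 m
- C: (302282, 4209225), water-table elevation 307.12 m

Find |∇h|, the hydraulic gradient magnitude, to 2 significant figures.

Three-point gradient (reference A): Δ to B = (110, 50, +0.34), Δ to C = (160, 135, +0.47).
∂h/∂x = +0.003270, ∂h/∂y = -0.0003942 (det = 6850).
|∇h| = √(0.003270² + -0.0003942²) = 0.003294

0.0033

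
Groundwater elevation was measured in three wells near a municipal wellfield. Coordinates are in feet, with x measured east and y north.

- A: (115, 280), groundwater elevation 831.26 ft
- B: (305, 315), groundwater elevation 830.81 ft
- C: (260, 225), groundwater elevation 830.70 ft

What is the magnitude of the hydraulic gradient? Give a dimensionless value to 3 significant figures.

0.00390

Differences from A: to B (Δx, Δy, Δh) = (190, 35, -0.45); to C = (145, -55, -0.56).
Solve a·Δx + b·Δy = Δh: det = 190·(-55) − 145·35 = -15525.
∂h/∂x = [(-0.45)·(-55) − (-0.56)·35] / -15525 = -0.002857
∂h/∂y = [190·(-0.56) − 145·(-0.45)] / -15525 = +0.002651
|∇h| = √(-0.002857² + 0.002651²) = 0.003897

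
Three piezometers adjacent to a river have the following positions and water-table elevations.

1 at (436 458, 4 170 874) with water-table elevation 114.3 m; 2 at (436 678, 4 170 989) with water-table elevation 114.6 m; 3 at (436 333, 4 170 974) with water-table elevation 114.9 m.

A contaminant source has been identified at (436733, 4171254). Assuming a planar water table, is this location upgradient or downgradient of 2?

Differences from 1: to 2 (Δx, Δy, Δh) = (220, 115, +0.3); to 3 = (-125, 100, +0.6).
Determinant of the coordinate differences = 220·100 − (-125)·115 = 36375.
∂h/∂x = [(+0.3)·100 − (+0.6)·115] / 36375 = -0.001072
∂h/∂y = [220·(+0.6) − (-125)·(+0.3)] / 36375 = +0.004660
Head at (436733, 4171254) = 114.3 + (-0.001072)·(275) + (+0.004660)·(380) = 115.78 m.
That is higher than the 114.6 m at 2, so the point is upgradient.

upgradient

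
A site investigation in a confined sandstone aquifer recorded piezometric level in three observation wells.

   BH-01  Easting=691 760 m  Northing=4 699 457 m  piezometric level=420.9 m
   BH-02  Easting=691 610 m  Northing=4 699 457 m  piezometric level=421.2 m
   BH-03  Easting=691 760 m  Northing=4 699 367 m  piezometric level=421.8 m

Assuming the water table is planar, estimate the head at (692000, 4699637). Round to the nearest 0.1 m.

∂h/∂x = (421.2 − 420.9) / (691610 − 691760) = -0.002000
∂h/∂y = (421.8 − 420.9) / (4699367 − 4699457) = -0.01000
h(692000, 4699637) = 420.9 + (-0.002000)·(240) + (-0.01000)·(180) = 420.9 -0.480 -1.800 = 418.620 m.

418.6 m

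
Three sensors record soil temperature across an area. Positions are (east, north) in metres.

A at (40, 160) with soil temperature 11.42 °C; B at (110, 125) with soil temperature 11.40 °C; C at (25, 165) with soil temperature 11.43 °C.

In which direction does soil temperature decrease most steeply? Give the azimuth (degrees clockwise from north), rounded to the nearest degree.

Taking A as reference: B−A = (70, -35, -0.02); C−A = (-15, 5, +0.01).
Solve a·Δx + b·Δy = ΔT: det = 70·5 − (-15)·(-35) = -175.
∂T/∂x = [(-0.02)·5 − (+0.01)·(-35)] / -175 = -0.001429
∂T/∂y = [70·(+0.01) − (-15)·(-0.02)] / -175 = -0.002286
Steepest decrease is along −∇f: components (+0.001429 E, +0.002286 N).
Azimuth = atan2(+0.001429, +0.002286) = 32.0° ≈ 032°.

032°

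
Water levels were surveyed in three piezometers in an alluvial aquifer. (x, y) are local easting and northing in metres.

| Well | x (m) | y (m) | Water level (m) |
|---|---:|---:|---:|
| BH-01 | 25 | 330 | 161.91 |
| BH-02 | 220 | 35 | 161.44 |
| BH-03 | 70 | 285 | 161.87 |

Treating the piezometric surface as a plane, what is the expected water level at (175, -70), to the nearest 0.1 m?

Differences from BH-01: to BH-02 (Δx, Δy, Δh) = (195, -295, -0.47); to BH-03 = (45, -45, -0.04).
Solve a·Δx + b·Δy = Δh: det = 195·(-45) − 45·(-295) = 4500.
∂h/∂x = [(-0.47)·(-45) − (-0.04)·(-295)] / 4500 = +0.002078
∂h/∂y = [195·(-0.04) − 45·(-0.47)] / 4500 = +0.002967
h(175, -70) = 161.91 + (+0.002078)·(150) + (+0.002967)·(-400) = 161.91 +0.312 -1.187 = 161.035 m.

161.0 m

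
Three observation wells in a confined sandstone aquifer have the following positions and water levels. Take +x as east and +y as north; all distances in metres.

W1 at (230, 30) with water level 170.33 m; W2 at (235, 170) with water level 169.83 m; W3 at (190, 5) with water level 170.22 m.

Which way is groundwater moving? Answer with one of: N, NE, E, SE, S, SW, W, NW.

NW

Differences from W1: to W2 (Δx, Δy, Δh) = (5, 140, -0.50); to W3 = (-40, -25, -0.11).
Solve a·Δx + b·Δy = Δh: det = 5·(-25) − (-40)·140 = 5475.
∂h/∂x = [(-0.50)·(-25) − (-0.11)·140] / 5475 = +0.005096
∂h/∂y = [5·(-0.11) − (-40)·(-0.50)] / 5475 = -0.003753
Flow = −∇h = (-0.005096 east, +0.003753 north), which points northwest.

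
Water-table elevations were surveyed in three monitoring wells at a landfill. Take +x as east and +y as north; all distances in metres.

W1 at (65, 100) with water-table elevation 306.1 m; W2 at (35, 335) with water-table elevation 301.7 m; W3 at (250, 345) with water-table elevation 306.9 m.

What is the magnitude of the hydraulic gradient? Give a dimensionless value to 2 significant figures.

0.029

Three-point gradient (reference W1): Δ to W2 = (-30, 235, -4.4), Δ to W3 = (185, 245, +0.8).
∂h/∂x = +0.02491, ∂h/∂y = -0.01554 (det = -50825).
|∇h| = √(0.02491² + -0.01554²) = 0.02936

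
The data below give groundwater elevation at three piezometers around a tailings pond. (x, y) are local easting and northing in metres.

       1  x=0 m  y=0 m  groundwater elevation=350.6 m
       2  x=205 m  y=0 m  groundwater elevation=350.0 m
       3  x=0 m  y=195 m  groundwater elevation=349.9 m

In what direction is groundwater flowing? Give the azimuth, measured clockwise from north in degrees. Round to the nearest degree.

∂h/∂x = (350.0 − 350.6) / (205 − 0) = -0.002927
∂h/∂y = (349.9 − 350.6) / (195 − 0) = -0.003590
Flow direction (−∇h) has components (+0.002927 E, +0.003590 N).
Azimuth = atan2(E, N) = atan2(+0.002927, +0.003590) = 39.2° ≈ 039°.

039°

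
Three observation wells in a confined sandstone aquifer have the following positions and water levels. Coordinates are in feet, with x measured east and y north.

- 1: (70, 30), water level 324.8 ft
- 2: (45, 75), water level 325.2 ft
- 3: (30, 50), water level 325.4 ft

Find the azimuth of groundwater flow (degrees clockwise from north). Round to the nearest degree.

093°

With h = a·x + b·y + c and 1 as origin, the differences give:
  (-25)·a + 45·b = +0.4
  (-40)·a + 20·b = +0.6
Eliminate b (×20 and ×45, subtract): 1300·a = -19.00 → a = ∂h/∂x = -0.01462
Back-substitute: b = ∂h/∂y = +0.0007692.
Flow direction (−∇h) has components (+0.01462 E, -0.0007692 N).
Azimuth = atan2(E, N) = atan2(+0.01462, -0.0007692) = 93.0° ≈ 093°.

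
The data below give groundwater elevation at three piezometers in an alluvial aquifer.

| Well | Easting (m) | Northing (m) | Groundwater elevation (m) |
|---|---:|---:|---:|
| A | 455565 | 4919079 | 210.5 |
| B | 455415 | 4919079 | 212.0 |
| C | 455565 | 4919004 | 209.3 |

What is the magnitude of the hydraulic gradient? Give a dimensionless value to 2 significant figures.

∂h/∂x = (212.0 − 210.5) / (455415 − 455565) = -0.01000
∂h/∂y = (209.3 − 210.5) / (4919004 − 4919079) = +0.01600
|∇h| = √(-0.01000² + 0.01600²) = 0.01887

0.019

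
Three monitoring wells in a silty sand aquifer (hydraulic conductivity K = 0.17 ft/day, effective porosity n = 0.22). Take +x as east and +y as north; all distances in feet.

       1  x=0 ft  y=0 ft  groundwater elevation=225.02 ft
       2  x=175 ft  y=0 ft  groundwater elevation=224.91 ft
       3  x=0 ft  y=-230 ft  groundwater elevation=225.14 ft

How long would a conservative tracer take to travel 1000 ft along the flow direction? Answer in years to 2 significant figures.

4300 years

∂h/∂x = (224.91 − 225.02) / (175 − 0) = -0.0006286
∂h/∂y = (225.14 − 225.02) / (-230 − 0) = -0.0005217
|∇h| = √(-0.0006286² + -0.0005217²) = 0.0008169
Seepage velocity v = K·i/n = 0.17 × 0.0008169 / 0.22 = 0.0006312 ft/day.
t = 1000 / 0.0006312 = 1.584e+06 days = 4.34e+03 years.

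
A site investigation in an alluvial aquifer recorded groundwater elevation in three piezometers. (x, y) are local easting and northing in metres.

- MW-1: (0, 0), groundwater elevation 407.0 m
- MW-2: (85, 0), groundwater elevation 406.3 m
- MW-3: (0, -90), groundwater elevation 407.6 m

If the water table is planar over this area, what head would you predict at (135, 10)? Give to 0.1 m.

∂h/∂x = (406.3 − 407.0) / (85 − 0) = -0.008235
∂h/∂y = (407.6 − 407.0) / (-90 − 0) = -0.006667
h(135, 10) = 407.0 + (-0.008235)·(135) + (-0.006667)·(10) = 407.0 -1.112 -0.067 = 405.822 m.

405.8 m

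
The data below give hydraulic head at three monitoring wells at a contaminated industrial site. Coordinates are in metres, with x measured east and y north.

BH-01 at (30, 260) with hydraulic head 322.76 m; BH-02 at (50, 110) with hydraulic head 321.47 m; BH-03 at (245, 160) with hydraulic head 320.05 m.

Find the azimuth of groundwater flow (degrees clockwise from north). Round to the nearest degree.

With h = a·x + b·y + c and BH-01 as origin, the differences give:
  20·a + (-150)·b = -1.29
  215·a + (-100)·b = -2.71
Eliminate b (×(-100) and ×(-150), subtract): 30250·a = -277.500 → a = ∂h/∂x = -0.009174
Back-substitute: b = ∂h/∂y = +0.007377.
Flow direction (−∇h) has components (+0.009174 E, -0.007377 N).
Azimuth = atan2(E, N) = atan2(+0.009174, -0.007377) = 128.8° ≈ 129°.

129°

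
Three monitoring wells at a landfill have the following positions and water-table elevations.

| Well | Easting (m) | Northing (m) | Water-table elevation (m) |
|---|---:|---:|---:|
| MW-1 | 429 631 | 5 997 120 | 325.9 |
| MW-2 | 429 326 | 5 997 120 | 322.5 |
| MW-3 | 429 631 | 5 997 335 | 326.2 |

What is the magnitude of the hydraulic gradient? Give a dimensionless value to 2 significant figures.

∂h/∂x = (322.5 − 325.9) / (429326 − 429631) = +0.01115
∂h/∂y = (326.2 − 325.9) / (5997335 − 5997120) = +0.001395
|∇h| = √(0.01115² + 0.001395²) = 0.01124

0.011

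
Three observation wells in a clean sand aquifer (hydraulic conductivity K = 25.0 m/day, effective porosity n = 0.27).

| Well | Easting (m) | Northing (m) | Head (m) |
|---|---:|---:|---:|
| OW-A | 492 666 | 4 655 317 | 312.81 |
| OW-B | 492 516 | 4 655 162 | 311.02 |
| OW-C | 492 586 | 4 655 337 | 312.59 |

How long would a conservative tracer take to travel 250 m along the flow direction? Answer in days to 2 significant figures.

With h = a·x + b·y + c and OW-A as origin, the differences give:
  (-150)·a + (-155)·b = -1.79
  (-80)·a + 20·b = -0.22
Eliminate b (×20 and ×(-155), subtract): -15400·a = -69.900 → a = ∂h/∂x = +0.004539
Back-substitute: b = ∂h/∂y = +0.007156.
|∇h| = √(0.004539² + 0.007156²) = 0.008474
Seepage velocity v = K·i/n = 25.0 × 0.008474 / 0.27 = 0.7846 m/day.
t = 250 / 0.7846 = 318.6 days.

320 days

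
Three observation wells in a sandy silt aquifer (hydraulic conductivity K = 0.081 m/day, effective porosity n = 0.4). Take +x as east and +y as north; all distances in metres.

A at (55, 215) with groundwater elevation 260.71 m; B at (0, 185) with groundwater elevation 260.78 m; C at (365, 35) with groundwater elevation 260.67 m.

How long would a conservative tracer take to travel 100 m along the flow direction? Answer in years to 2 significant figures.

Taking A as reference: B−A = (-55, -30, +0.07); C−A = (310, -180, -0.04).
Solve a·Δx + b·Δy = Δh: det = (-55)·(-180) − 310·(-30) = 19200.
∂h/∂x = [(+0.07)·(-180) − (-0.04)·(-30)] / 19200 = -0.0007187
∂h/∂y = [(-55)·(-0.04) − 310·(+0.07)] / 19200 = -0.001016
|∇h| = √(-0.0007187² + -0.001016²) = 0.001245
Seepage velocity v = K·i/n = 0.081 × 0.001245 / 0.4 = 0.0002521 m/day.
t = 100 / 0.0002521 = 3.967e+05 days = 1.09e+03 years.

1100 years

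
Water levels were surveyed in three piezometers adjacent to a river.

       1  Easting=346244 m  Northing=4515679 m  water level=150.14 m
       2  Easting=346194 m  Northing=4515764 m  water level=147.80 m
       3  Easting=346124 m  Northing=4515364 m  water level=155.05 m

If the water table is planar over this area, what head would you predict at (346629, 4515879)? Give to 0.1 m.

150.8 m

Differences from 1: to 2 (Δx, Δy, Δh) = (-50, 85, -2.34); to 3 = (-120, -315, +4.91).
Determinant of the coordinate differences = (-50)·(-315) − (-120)·85 = 25950.
∂h/∂x = [(-2.34)·(-315) − (+4.91)·85] / 25950 = +0.01232
∂h/∂y = [(-50)·(+4.91) − (-120)·(-2.34)] / 25950 = -0.02028
h(346629, 4515879) = 150.14 + (+0.01232)·(385) + (-0.02028)·(200) = 150.14 +4.744 -4.056 = 150.828 m.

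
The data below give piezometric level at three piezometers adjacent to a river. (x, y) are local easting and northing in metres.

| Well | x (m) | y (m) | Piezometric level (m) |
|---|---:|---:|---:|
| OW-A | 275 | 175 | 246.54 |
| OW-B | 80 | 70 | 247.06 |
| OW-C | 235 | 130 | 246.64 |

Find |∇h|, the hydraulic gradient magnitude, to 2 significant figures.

0.0028

With h = a·x + b·y + c and OW-A as origin, the differences give:
  (-195)·a + (-105)·b = +0.52
  (-40)·a + (-45)·b = +0.10
Eliminate b (×(-45) and ×(-105), subtract): 4575·a = -12.900 → a = ∂h/∂x = -0.002820
Back-substitute: b = ∂h/∂y = +0.0002842.
|∇h| = √(-0.002820² + 0.0002842²) = 0.002834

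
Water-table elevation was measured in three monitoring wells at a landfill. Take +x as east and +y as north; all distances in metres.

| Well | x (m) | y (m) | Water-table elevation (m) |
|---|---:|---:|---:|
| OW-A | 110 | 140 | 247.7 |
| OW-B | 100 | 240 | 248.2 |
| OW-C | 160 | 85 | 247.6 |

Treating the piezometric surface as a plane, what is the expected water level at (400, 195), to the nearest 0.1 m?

249.1 m

With h = a·x + b·y + c and OW-A as origin, the differences give:
  (-10)·a + 100·b = +0.5
  50·a + (-55)·b = -0.1
Eliminate b (×(-55) and ×100, subtract): -4450·a = -17.50 → a = ∂h/∂x = +0.003933
Back-substitute: b = ∂h/∂y = +0.005393.
h(400, 195) = 247.7 + (+0.003933)·(290) + (+0.005393)·(55) = 247.7 +1.140 +0.297 = 249.137 m.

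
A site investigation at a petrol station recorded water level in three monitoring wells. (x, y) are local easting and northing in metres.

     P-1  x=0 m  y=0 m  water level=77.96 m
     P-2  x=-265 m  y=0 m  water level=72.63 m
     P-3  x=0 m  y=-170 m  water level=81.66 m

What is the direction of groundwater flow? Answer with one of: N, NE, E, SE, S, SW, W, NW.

∂h/∂x = (72.63 − 77.96) / (-265 − 0) = +0.02011
∂h/∂y = (81.66 − 77.96) / (-170 − 0) = -0.02176
Flow = −∇h = (-0.02011 east, +0.02176 north), which points northwest.

NW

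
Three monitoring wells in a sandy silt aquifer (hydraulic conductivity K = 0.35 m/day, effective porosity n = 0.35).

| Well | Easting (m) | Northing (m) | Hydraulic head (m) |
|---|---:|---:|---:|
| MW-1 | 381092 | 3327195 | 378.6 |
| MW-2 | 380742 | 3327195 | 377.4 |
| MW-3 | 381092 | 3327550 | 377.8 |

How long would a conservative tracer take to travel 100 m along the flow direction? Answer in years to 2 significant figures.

∂h/∂x = (377.4 − 378.6) / (380742 − 381092) = +0.003429
∂h/∂y = (377.8 − 378.6) / (3327550 − 3327195) = -0.002254
|∇h| = √(0.003429² + -0.002254²) = 0.004103
Seepage velocity v = K·i/n = 0.35 × 0.004103 / 0.35 = 0.004103 m/day.
t = 100 / 0.004103 = 2.437e+04 days = 66.7 years.

67 years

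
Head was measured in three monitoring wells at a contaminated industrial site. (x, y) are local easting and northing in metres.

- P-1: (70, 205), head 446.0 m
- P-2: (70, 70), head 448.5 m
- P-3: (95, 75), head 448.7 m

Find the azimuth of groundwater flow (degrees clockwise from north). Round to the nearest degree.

328°

Differences from P-1: to P-2 (Δx, Δy, Δh) = (0, -135, +2.5); to P-3 = (25, -130, +2.7).
Solve a·Δx + b·Δy = Δh: det = 0·(-130) − 25·(-135) = 3375.
∂h/∂x = [(+2.5)·(-130) − (+2.7)·(-135)] / 3375 = +0.01170
∂h/∂y = [0·(+2.7) − 25·(+2.5)] / 3375 = -0.01852
Flow direction (−∇h) has components (-0.01170 E, +0.01852 N).
Azimuth = atan2(E, N) = atan2(-0.01170, +0.01852) = 327.7° ≈ 328°.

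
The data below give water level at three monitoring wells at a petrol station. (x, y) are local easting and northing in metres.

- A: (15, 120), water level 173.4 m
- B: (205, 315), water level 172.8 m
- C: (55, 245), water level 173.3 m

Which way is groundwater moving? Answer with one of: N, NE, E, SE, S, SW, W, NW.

With h = a·x + b·y + c and A as origin, the differences give:
  190·a + 195·b = -0.6
  40·a + 125·b = -0.1
Eliminate b (×125 and ×195, subtract): 15950·a = -55.50 → a = ∂h/∂x = -0.003480
Back-substitute: b = ∂h/∂y = +0.0003135.
Flow = −∇h = (+0.003480 east, -0.0003135 north), which points east.

E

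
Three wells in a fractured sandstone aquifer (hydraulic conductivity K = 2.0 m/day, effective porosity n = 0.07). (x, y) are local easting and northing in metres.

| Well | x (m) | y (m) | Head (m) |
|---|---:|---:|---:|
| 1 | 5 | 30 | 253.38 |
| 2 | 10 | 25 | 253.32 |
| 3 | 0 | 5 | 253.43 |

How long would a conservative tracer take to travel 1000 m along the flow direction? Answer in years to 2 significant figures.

8.2 years

Taking 1 as reference: 2−1 = (5, -5, -0.06); 3−1 = (-5, -25, +0.05).
Solve a·Δx + b·Δy = Δh: det = 5·(-25) − (-5)·(-5) = -150.
∂h/∂x = [(-0.06)·(-25) − (+0.05)·(-5)] / -150 = -0.01167
∂h/∂y = [5·(+0.05) − (-5)·(-0.06)] / -150 = +0.0003333
|∇h| = √(-0.01167² + 0.0003333²) = 0.01167
Seepage velocity v = K·i/n = 2.0 × 0.01167 / 0.07 = 0.3334 m/day.
t = 1000 / 0.3334 = 2999 days = 8.21 years.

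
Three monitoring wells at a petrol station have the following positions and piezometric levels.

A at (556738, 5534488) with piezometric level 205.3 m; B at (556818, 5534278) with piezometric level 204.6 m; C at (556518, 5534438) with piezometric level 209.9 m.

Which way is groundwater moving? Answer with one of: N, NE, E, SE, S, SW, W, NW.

E

With h = a·x + b·y + c and A as origin, the differences give:
  80·a + (-210)·b = -0.7
  (-220)·a + (-50)·b = +4.6
Eliminate b (×(-50) and ×(-210), subtract): -50200·a = 1001.00 → a = ∂h/∂x = -0.01994
Back-substitute: b = ∂h/∂y = -0.004263.
Flow = −∇h = (+0.01994 east, +0.004263 north), which points east.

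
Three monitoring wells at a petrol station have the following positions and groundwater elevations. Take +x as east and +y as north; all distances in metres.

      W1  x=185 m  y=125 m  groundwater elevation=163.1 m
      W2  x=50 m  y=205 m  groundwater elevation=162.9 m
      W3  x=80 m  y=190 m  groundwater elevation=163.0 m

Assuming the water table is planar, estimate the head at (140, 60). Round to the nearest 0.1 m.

161.2 m

Differences from W1: to W2 (Δx, Δy, Δh) = (-135, 80, -0.2); to W3 = (-105, 65, -0.1).
Determinant of the coordinate differences = (-135)·65 − (-105)·80 = -375.
∂h/∂x = [(-0.2)·65 − (-0.1)·80] / -375 = +0.01333
∂h/∂y = [(-135)·(-0.1) − (-105)·(-0.2)] / -375 = +0.02000
h(140, 60) = 163.1 + (+0.01333)·(-45) + (+0.02000)·(-65) = 163.1 -0.600 -1.300 = 161.200 m.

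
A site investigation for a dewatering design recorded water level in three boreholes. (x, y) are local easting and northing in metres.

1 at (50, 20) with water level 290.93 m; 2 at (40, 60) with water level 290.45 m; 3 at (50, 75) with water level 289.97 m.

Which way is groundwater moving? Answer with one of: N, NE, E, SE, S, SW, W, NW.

With h = a·x + b·y + c and 1 as origin, the differences give:
  (-10)·a + 40·b = -0.48
  0·a + 55·b = -0.96
Eliminate b (×55 and ×40, subtract): -550·a = 12.000 → a = ∂h/∂x = -0.02182
Back-substitute: b = ∂h/∂y = -0.01745.
Flow = −∇h = (+0.02182 east, +0.01745 north), which points northeast.

NE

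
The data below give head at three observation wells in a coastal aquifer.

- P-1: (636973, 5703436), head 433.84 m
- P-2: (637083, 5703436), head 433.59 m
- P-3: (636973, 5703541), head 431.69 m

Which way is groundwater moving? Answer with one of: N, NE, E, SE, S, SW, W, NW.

∂h/∂x = (433.59 − 433.84) / (637083 − 636973) = -0.002273
∂h/∂y = (431.69 − 433.84) / (5703541 − 5703436) = -0.02048
Flow = −∇h = (+0.002273 east, +0.02048 north), which points north.

N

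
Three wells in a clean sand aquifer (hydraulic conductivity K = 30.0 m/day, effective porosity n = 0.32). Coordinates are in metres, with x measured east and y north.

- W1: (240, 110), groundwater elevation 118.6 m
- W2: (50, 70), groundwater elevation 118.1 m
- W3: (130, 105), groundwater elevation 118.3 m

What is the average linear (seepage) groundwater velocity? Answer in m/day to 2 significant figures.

Three-point gradient (reference W1): Δ to W2 = (-190, -40, -0.5), Δ to W3 = (-110, -5, -0.3).
∂h/∂x = +0.002754, ∂h/∂y = -0.0005797 (det = -3450).
|∇h| = √(0.002754² + -0.0005797²) = 0.002814
Seepage velocity v = K·i/n = 30.0 × 0.002814 / 0.32 = 0.2638 m/day.

0.26 m/day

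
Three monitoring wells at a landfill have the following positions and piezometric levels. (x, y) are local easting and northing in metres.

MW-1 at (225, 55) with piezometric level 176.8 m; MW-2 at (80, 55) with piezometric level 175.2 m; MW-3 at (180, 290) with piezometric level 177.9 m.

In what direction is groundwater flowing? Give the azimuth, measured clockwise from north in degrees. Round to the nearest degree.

238°

Differences from MW-1: to MW-2 (Δx, Δy, Δh) = (-145, 0, -1.6); to MW-3 = (-45, 235, +1.1).
Solve a·Δx + b·Δy = Δh: det = (-145)·235 − (-45)·0 = -34075.
∂h/∂x = [(-1.6)·235 − (+1.1)·0] / -34075 = +0.01103
∂h/∂y = [(-145)·(+1.1) − (-45)·(-1.6)] / -34075 = +0.006794
Flow direction (−∇h) has components (-0.01103 E, -0.006794 N).
Azimuth = atan2(E, N) = atan2(-0.01103, -0.006794) = 238.4° ≈ 238°.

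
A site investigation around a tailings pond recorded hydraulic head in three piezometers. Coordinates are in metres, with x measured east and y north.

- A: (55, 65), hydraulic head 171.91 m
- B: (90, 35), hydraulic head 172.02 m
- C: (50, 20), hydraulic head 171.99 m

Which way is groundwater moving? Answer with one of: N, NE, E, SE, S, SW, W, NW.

With h = a·x + b·y + c and A as origin, the differences give:
  35·a + (-30)·b = +0.11
  (-5)·a + (-45)·b = +0.08
Eliminate b (×(-45) and ×(-30), subtract): -1725·a = -2.550 → a = ∂h/∂x = +0.001478
Back-substitute: b = ∂h/∂y = -0.001942.
Flow = −∇h = (-0.001478 east, +0.001942 north), which points northwest.

NW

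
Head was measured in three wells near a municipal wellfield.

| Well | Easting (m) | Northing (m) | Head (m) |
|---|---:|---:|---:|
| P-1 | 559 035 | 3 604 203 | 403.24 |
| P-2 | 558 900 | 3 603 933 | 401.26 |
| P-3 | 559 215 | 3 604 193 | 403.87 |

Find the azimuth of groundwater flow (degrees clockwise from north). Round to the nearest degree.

215°

With h = a·x + b·y + c and P-1 as origin, the differences give:
  (-135)·a + (-270)·b = -1.98
  180·a + (-10)·b = +0.63
Eliminate b (×(-10) and ×(-270), subtract): 49950·a = 189.900 → a = ∂h/∂x = +0.003802
Back-substitute: b = ∂h/∂y = +0.005432.
Flow direction (−∇h) has components (-0.003802 E, -0.005432 N).
Azimuth = atan2(E, N) = atan2(-0.003802, -0.005432) = 215.0° ≈ 215°.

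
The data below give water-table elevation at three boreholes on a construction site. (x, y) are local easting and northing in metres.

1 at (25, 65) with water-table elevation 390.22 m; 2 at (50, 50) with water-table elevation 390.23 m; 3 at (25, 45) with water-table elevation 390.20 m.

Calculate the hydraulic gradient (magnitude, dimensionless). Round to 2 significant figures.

0.0014

Differences from 1: to 2 (Δx, Δy, Δh) = (25, -15, +0.01); to 3 = (0, -20, -0.02).
Determinant of the coordinate differences = 25·(-20) − 0·(-15) = -500.
∂h/∂x = [(+0.01)·(-20) − (-0.02)·(-15)] / -500 = +0.001000
∂h/∂y = [25·(-0.02) − 0·(+0.01)] / -500 = +0.001000
|∇h| = √(0.001000² + 0.001000²) = 0.001414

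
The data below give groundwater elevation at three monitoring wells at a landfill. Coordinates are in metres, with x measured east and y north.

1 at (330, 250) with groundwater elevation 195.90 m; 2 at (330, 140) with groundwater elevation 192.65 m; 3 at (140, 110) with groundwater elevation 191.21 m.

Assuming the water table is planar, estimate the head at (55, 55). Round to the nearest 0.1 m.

189.3 m

With h = a·x + b·y + c and 1 as origin, the differences give:
  0·a + (-110)·b = -3.25
  (-190)·a + (-140)·b = -4.69
Eliminate b (×(-140) and ×(-110), subtract): -20900·a = -60.900 → a = ∂h/∂x = +0.002914
Back-substitute: b = ∂h/∂y = +0.02955.
h(55, 55) = 195.90 + (+0.002914)·(-275) + (+0.02955)·(-195) = 195.90 -0.801 -5.761 = 189.337 m.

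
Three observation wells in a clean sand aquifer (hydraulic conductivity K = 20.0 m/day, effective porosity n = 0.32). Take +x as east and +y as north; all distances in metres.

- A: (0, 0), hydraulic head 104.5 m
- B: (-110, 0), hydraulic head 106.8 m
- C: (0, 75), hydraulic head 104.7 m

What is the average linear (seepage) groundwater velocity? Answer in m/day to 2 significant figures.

1.3 m/day

∂h/∂x = (106.8 − 104.5) / (-110 − 0) = -0.02091
∂h/∂y = (104.7 − 104.5) / (75 − 0) = +0.002667
|∇h| = √(-0.02091² + 0.002667²) = 0.02108
Seepage velocity v = K·i/n = 20.0 × 0.02108 / 0.32 = 1.318 m/day.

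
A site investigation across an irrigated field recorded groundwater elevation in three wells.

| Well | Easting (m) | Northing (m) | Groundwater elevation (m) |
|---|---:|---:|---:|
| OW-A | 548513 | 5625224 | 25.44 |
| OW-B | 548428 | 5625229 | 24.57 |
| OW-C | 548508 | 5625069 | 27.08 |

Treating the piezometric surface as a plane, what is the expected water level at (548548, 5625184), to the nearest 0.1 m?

Taking OW-A as reference: OW-B−OW-A = (-85, 5, -0.87); OW-C−OW-A = (-5, -155, +1.64).
Determinant of the coordinate differences = (-85)·(-155) − (-5)·5 = 13200.
∂h/∂x = [(-0.87)·(-155) − (+1.64)·5] / 13200 = +0.009595
∂h/∂y = [(-85)·(+1.64) − (-5)·(-0.87)] / 13200 = -0.01089
h(548548, 5625184) = 25.44 + (+0.009595)·(35) + (-0.01089)·(-40) = 25.44 +0.336 +0.436 = 26.211 m.

26.2 m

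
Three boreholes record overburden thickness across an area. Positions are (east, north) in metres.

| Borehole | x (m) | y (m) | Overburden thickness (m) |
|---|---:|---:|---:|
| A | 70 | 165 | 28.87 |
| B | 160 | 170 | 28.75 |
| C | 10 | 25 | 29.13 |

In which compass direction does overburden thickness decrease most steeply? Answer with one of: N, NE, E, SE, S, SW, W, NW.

NE

Taking A as reference: B−A = (90, 5, -0.12); C−A = (-60, -140, +0.26).
Solve a·Δx + b·Δy = Δd: det = 90·(-140) − (-60)·5 = -12300.
∂d/∂x = [(-0.12)·(-140) − (+0.26)·5] / -12300 = -0.001260
∂d/∂y = [90·(+0.26) − (-60)·(-0.12)] / -12300 = -0.001317
Steepest decrease is along −∇f = (+0.001260 E, +0.001317 N) → northeast.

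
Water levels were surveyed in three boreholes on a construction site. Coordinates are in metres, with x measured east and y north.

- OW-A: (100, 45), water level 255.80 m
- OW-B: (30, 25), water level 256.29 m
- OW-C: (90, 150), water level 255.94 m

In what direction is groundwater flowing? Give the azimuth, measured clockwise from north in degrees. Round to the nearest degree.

095°

With h = a·x + b·y + c and OW-A as origin, the differences give:
  (-70)·a + (-20)·b = +0.49
  (-10)·a + 105·b = +0.14
Eliminate b (×105 and ×(-20), subtract): -7550·a = 54.250 → a = ∂h/∂x = -0.007185
Back-substitute: b = ∂h/∂y = +0.0006490.
Flow direction (−∇h) has components (+0.007185 E, -0.0006490 N).
Azimuth = atan2(E, N) = atan2(+0.007185, -0.0006490) = 95.2° ≈ 095°.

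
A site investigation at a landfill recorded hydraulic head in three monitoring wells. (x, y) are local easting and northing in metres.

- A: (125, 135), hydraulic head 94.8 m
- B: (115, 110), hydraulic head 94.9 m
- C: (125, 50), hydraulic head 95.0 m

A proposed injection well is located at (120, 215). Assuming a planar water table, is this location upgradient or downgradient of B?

downgradient

Three-point gradient (reference A): Δ to B = (-10, -25, +0.1), Δ to C = (0, -85, +0.2).
∂h/∂x = -0.004118, ∂h/∂y = -0.002353 (det = 850).
Head at (120, 215) = 94.8 + (-0.004118)·(-5) + (-0.002353)·(80) = 94.63 m.
That is lower than the 94.9 m at B, so the point is downgradient.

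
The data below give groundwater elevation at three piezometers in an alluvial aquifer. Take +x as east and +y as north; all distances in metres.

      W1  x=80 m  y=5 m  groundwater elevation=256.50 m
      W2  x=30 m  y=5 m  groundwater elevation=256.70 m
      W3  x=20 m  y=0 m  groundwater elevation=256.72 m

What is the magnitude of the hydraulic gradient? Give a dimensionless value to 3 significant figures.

Taking W1 as reference: W2−W1 = (-50, 0, +0.20); W3−W1 = (-60, -5, +0.22).
Solve a·Δx + b·Δy = Δh: det = (-50)·(-5) − (-60)·0 = 250.
∂h/∂x = [(+0.20)·(-5) − (+0.22)·0] / 250 = -0.004000
∂h/∂y = [(-50)·(+0.22) − (-60)·(+0.20)] / 250 = +0.004000
|∇h| = √(-0.004000² + 0.004000²) = 0.005657

0.00566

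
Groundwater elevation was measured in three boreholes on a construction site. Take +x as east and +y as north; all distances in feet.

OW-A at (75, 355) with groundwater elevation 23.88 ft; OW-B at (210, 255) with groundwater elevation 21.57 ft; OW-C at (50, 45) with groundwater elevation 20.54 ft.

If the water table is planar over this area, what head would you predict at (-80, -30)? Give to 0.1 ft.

20.8 ft

Taking OW-A as reference: OW-B−OW-A = (135, -100, -2.31); OW-C−OW-A = (-25, -310, -3.34).
Determinant of the coordinate differences = 135·(-310) − (-25)·(-100) = -44350.
∂h/∂x = [(-2.31)·(-310) − (-3.34)·(-100)] / -44350 = -0.008616
∂h/∂y = [135·(-3.34) − (-25)·(-2.31)] / -44350 = +0.01147
h(-80, -30) = 23.88 + (-0.008616)·(-155) + (+0.01147)·(-385) = 23.88 +1.335 -4.416 = 20.800 ft.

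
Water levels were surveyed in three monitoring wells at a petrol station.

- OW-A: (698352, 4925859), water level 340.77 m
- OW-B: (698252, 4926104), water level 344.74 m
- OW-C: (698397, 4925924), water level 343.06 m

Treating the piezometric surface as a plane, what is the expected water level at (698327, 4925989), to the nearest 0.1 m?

343.4 m

Taking OW-A as reference: OW-B−OW-A = (-100, 245, +3.97); OW-C−OW-A = (45, 65, +2.29).
Determinant of the coordinate differences = (-100)·65 − 45·245 = -17525.
∂h/∂x = [(+3.97)·65 − (+2.29)·245] / -17525 = +0.01729
∂h/∂y = [(-100)·(+2.29) − 45·(+3.97)] / -17525 = +0.02326
h(698327, 4925989) = 340.77 + (+0.01729)·(-25) + (+0.02326)·(130) = 340.77 -0.432 +3.024 = 343.362 m.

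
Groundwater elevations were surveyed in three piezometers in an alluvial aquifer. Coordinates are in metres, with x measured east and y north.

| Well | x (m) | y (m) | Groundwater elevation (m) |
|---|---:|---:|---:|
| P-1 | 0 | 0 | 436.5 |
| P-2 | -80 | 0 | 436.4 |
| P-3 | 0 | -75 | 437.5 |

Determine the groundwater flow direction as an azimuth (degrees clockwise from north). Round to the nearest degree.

355°

∂h/∂x = (436.4 − 436.5) / (-80 − 0) = +0.001250
∂h/∂y = (437.5 − 436.5) / (-75 − 0) = -0.01333
Flow direction (−∇h) has components (-0.001250 E, +0.01333 N).
Azimuth = atan2(E, N) = atan2(-0.001250, +0.01333) = 354.6° ≈ 355°.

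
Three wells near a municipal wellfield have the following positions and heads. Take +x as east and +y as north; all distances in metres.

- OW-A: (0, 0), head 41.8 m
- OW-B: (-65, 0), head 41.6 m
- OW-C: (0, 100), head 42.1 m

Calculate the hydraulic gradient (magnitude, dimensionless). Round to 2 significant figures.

∂h/∂x = (41.6 − 41.8) / (-65 − 0) = +0.003077
∂h/∂y = (42.1 − 41.8) / (100 − 0) = +0.003000
|∇h| = √(0.003077² + 0.003000²) = 0.004297

0.0043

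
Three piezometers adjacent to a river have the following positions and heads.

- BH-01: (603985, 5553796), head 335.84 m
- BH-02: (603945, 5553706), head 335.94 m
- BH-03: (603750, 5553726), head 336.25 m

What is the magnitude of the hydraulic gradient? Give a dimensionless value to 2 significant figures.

0.0017

Three-point gradient (reference BH-01): Δ to BH-02 = (-40, -90, +0.10), Δ to BH-03 = (-235, -70, +0.41).
∂h/∂x = -0.001629, ∂h/∂y = -0.0003869 (det = -18350).
|∇h| = √(-0.001629² + -0.0003869²) = 0.001674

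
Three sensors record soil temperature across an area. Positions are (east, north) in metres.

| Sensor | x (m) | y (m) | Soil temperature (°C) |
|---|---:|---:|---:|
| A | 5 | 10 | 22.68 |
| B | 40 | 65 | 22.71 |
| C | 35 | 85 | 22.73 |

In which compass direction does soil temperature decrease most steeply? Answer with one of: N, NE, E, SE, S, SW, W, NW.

Taking A as reference: B−A = (35, 55, +0.03); C−A = (30, 75, +0.05).
Solve a·Δx + b·Δy = ΔT: det = 35·75 − 30·55 = 975.
∂T/∂x = [(+0.03)·75 − (+0.05)·55] / 975 = -0.0005128
∂T/∂y = [35·(+0.05) − 30·(+0.03)] / 975 = +0.0008718
Steepest decrease is along −∇f = (+0.0005128 E, -0.0008718 N) → southeast.

SE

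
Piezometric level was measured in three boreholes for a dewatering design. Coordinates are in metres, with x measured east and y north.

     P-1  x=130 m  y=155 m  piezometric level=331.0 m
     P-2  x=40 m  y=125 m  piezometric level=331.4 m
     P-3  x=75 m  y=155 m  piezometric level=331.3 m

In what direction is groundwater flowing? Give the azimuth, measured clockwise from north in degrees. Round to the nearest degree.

Three-point gradient (reference P-1): Δ to P-2 = (-90, -30, +0.4), Δ to P-3 = (-55, 0, +0.3).
∂h/∂x = -0.005455, ∂h/∂y = +0.003030 (det = -1650).
Flow direction (−∇h) has components (+0.005455 E, -0.003030 N).
Azimuth = atan2(E, N) = atan2(+0.005455, -0.003030) = 119.1° ≈ 119°.

119°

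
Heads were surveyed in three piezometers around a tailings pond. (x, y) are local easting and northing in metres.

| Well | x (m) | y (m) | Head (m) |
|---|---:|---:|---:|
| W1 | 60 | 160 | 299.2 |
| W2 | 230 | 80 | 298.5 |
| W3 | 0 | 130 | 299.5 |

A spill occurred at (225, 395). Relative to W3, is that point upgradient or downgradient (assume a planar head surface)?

With h = a·x + b·y + c and W1 as origin, the differences give:
  170·a + (-80)·b = -0.7
  (-60)·a + (-30)·b = +0.3
Eliminate b (×(-30) and ×(-80), subtract): -9900·a = 45.00 → a = ∂h/∂x = -0.004545
Back-substitute: b = ∂h/∂y = -0.0009091.
Head at (225, 395) = 299.2 + (-0.004545)·(165) + (-0.0009091)·(235) = 298.24 m.
That is lower than the 299.5 m at W3, so the point is downgradient.

downgradient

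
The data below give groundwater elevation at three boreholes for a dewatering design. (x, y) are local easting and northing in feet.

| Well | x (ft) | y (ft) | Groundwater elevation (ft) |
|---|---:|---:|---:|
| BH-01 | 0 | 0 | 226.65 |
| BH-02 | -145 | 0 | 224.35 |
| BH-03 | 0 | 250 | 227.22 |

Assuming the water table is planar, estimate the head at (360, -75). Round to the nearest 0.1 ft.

232.2 ft

∂h/∂x = (224.35 − 226.65) / (-145 − 0) = +0.01586
∂h/∂y = (227.22 − 226.65) / (250 − 0) = +0.002280
h(360, -75) = 226.65 + (+0.01586)·(360) + (+0.002280)·(-75) = 226.65 +5.710 -0.171 = 232.189 ft.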